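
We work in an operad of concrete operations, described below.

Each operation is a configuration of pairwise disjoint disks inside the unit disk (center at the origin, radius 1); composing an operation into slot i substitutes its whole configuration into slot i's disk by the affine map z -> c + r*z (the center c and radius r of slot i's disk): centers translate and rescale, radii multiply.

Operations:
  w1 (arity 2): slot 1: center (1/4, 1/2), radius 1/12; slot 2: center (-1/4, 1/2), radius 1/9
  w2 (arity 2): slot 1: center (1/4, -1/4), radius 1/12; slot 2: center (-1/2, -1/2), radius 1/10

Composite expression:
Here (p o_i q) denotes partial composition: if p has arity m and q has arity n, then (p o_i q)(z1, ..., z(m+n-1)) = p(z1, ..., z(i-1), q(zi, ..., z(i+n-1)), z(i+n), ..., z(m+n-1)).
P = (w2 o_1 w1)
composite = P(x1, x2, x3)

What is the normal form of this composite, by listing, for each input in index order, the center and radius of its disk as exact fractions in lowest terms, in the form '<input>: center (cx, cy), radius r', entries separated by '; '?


Affine substitution under w2: radii multiply and x-centers shift.
input x1: composing its 2 substitution steps yields center (13/48, -5/24), radius 1/144
input x2: composing its 2 substitution steps yields center (11/48, -5/24), radius 1/108
input x3: composing its 1 substitution step yields center (-1/2, -1/2), radius 1/10

x1: center (13/48, -5/24), radius 1/144; x2: center (11/48, -5/24), radius 1/108; x3: center (-1/2, -1/2), radius 1/10


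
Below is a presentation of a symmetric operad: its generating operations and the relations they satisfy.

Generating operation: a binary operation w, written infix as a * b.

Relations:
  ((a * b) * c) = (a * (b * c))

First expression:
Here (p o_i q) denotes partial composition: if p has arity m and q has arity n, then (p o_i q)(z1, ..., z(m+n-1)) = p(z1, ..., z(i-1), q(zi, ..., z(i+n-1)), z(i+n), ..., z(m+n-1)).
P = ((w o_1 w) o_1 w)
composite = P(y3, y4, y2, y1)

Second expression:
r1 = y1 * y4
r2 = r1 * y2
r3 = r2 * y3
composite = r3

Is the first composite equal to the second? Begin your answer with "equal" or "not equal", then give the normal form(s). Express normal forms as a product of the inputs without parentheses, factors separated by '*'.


Reducing the first expression gives y3 * y4 * y2 * y1
Reducing the second expression gives y1 * y4 * y2 * y3
Distinct normal forms: not equal.

not equal: they reduce to y3 * y4 * y2 * y1 and y1 * y4 * y2 * y3


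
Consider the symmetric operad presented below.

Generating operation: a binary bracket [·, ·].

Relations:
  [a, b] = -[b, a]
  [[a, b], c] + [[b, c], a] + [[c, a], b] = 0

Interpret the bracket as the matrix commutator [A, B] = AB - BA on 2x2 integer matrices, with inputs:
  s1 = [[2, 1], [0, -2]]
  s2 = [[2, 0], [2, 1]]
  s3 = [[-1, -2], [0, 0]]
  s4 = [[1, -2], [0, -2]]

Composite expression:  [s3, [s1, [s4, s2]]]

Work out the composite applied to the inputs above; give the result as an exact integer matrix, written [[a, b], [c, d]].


[[-48, -40], [24, 48]]

[s4, s2] = [[-4, 2], [-6, 4]]
[s1, [s4, s2]] = [[-6, 16], [24, 6]]
[s3, [s1, [s4, s2]]] = [[-48, -40], [24, 48]]


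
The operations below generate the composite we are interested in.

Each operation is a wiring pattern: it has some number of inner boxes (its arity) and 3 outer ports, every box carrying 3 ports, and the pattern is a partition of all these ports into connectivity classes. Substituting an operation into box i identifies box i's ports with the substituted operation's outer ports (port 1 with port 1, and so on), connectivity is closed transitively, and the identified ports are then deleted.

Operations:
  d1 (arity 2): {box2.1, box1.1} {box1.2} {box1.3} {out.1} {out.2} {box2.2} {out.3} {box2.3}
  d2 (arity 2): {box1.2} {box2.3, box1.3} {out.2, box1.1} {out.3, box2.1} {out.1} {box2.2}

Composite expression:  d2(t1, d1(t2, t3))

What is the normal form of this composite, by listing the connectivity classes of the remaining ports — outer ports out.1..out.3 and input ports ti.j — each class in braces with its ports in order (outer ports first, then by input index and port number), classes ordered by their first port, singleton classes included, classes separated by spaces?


{out.1} {out.2, t1.1} {out.3} {t1.2} {t1.3} {t2.1, t3.1} {t2.2} {t2.3} {t3.2} {t3.3}

Treat the ports identified at d2 as solder joints: merge, then drop.
composing d1 on (t2, t3), with out.j its own outer ports: {out.1} {out.2} {out.3} {t2.1, t3.1} {t2.2} {t2.3} {t3.2} {t3.3}
composing d2 on (t1, t2, t3), with out.j its own outer ports: {out.1} {out.2, t1.1} {out.3} {t1.2} {t1.3} {t2.1, t3.1} {t2.2} {t2.3} {t3.2} {t3.3}


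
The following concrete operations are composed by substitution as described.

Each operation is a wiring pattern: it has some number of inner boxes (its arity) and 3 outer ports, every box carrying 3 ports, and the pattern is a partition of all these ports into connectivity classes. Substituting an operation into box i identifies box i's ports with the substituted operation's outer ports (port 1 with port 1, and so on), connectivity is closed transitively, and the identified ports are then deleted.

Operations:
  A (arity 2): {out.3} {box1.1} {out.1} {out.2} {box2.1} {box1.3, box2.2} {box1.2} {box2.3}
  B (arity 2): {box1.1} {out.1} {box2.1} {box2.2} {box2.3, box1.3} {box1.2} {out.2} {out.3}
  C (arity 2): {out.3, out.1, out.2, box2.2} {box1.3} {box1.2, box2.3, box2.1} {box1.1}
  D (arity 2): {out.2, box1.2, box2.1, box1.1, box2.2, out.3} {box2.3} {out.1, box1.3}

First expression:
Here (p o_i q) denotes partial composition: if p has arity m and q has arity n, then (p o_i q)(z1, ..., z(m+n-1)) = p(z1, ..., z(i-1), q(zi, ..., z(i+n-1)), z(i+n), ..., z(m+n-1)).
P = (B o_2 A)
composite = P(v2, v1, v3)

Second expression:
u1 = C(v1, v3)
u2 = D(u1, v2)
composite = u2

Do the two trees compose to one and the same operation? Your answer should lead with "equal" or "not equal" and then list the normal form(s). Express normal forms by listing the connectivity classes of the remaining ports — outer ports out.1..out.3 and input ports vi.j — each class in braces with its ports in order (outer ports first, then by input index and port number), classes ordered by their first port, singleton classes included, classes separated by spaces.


In normal form, the first expression is {out.1} {out.2} {out.3} {v1.1} {v1.2} {v1.3, v3.2} {v2.1} {v2.2} {v2.3} {v3.1} {v3.3}
In normal form, the second expression is {out.1, out.2, out.3, v2.1, v2.2, v3.2} {v1.1} {v1.2, v3.1, v3.3} {v1.3} {v2.3}
The normal forms differ: not equal.

not equal: they reduce to {out.1} {out.2} {out.3} {v1.1} {v1.2} {v1.3, v3.2} {v2.1} {v2.2} {v2.3} {v3.1} {v3.3} and {out.1, out.2, out.3, v2.1, v2.2, v3.2} {v1.1} {v1.2, v3.1, v3.3} {v1.3} {v2.3}


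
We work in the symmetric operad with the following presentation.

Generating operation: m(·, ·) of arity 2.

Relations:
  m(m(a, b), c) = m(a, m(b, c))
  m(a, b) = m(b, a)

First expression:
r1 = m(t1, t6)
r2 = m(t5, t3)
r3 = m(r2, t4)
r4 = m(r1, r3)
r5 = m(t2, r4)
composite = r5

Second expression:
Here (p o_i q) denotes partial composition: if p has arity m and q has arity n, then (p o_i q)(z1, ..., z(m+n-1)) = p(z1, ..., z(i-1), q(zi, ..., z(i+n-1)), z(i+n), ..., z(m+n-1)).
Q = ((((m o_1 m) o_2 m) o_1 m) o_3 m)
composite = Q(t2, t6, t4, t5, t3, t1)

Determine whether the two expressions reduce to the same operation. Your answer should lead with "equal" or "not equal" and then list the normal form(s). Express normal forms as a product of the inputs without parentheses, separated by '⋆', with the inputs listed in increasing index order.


The first expression reduces to t1 ⋆ t2 ⋆ t3 ⋆ t4 ⋆ t5 ⋆ t6
The second expression reduces to t1 ⋆ t2 ⋆ t3 ⋆ t4 ⋆ t5 ⋆ t6
The normal forms match — equal.

equal: each reduces to t1 ⋆ t2 ⋆ t3 ⋆ t4 ⋆ t5 ⋆ t6


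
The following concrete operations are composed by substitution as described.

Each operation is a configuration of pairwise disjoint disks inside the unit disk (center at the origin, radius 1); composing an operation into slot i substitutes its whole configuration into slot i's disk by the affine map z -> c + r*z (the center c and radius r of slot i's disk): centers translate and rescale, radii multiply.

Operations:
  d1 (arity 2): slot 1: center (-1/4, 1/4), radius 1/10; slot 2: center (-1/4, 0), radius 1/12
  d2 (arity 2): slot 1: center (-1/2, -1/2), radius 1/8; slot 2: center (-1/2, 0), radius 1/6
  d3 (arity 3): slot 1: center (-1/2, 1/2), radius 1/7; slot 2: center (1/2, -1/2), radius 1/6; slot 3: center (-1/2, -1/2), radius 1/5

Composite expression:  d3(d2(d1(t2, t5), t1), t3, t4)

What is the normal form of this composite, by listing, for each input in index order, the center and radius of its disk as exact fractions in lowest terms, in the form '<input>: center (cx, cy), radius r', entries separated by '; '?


t1: center (-4/7, 1/2), radius 1/42; t2: center (-129/224, 97/224), radius 1/560; t3: center (1/2, -1/2), radius 1/6; t4: center (-1/2, -1/2), radius 1/5; t5: center (-129/224, 3/7), radius 1/672

Follow each t-input down from d3: c' goes to c + r*c', radius to r*r'.
for t2, the 3-step affine chain lands on center (-129/224, 97/224), radius 1/560
for t5, the 3-step affine chain lands on center (-129/224, 3/7), radius 1/672
for t1, the 2-step affine chain lands on center (-4/7, 1/2), radius 1/42
for t3, the 1-step affine chain lands on center (1/2, -1/2), radius 1/6
for t4, the 1-step affine chain lands on center (-1/2, -1/2), radius 1/5


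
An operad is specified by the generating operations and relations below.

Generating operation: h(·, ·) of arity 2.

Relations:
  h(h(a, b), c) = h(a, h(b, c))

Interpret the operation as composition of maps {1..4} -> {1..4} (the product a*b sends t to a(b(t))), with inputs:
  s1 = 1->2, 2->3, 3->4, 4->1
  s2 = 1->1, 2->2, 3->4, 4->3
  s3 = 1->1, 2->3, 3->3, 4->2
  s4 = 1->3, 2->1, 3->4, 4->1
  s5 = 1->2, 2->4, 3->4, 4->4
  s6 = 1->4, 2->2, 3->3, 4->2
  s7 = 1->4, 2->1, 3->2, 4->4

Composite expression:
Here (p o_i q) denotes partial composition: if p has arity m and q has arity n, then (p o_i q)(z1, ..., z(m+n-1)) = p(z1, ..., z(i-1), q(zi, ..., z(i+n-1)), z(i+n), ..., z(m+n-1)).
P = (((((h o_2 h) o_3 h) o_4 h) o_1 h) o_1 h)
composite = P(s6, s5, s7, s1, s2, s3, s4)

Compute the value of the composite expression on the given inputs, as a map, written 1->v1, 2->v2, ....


1->2, 2->2, 3->2, 4->2

h(s6, s5) = 1->2, 2->2, 3->2, 4->2
h(h(s6, s5), s7) = 1->2, 2->2, 3->2, 4->2
h(s3, s4) = 1->3, 2->1, 3->2, 4->1
h(s2, h(s3, s4)) = 1->4, 2->1, 3->2, 4->1
h(s1, h(s2, h(s3, s4))) = 1->1, 2->2, 3->3, 4->2
h(h(h(s6, s5), s7), h(s1, h(s2, h(s3, s4)))) = 1->2, 2->2, 3->2, 4->2


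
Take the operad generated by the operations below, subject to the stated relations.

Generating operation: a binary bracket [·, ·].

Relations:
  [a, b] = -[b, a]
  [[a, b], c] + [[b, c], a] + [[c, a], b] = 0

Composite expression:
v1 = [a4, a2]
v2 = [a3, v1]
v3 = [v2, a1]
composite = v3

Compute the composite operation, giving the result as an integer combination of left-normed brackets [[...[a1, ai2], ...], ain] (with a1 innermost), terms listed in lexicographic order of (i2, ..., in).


-[[[a1, a2], a4], a3] + [[[a1, a3], a2], a4] - [[[a1, a3], a4], a2] + [[[a1, a4], a2], a3]


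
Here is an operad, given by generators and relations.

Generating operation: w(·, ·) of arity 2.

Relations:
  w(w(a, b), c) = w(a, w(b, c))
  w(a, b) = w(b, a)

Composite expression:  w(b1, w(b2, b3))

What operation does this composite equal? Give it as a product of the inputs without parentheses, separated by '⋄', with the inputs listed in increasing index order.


b1 ⋄ b2 ⋄ b3

With w associative and commutative, the b-input set is all that matters.
w(b2, b3) spells out as b2 ⋄ b3
w(b1, w(b2, b3)) spells out as b1 ⋄ b2 ⋄ b3
rearranged into index order: b1 ⋄ b2 ⋄ b3


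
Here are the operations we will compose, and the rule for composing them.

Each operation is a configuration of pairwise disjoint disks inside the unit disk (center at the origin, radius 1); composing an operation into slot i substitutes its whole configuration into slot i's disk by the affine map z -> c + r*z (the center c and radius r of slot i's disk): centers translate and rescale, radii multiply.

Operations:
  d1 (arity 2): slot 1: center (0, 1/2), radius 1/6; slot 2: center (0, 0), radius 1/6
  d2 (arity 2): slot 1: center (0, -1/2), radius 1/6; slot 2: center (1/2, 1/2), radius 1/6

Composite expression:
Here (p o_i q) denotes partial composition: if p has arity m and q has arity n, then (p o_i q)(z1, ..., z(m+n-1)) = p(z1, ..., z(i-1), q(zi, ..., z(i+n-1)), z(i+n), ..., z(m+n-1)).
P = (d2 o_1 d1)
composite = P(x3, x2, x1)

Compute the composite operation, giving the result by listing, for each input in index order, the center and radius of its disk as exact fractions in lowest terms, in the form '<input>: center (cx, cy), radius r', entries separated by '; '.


Only the slot chain above each x matters under d2; compose those maps.
input x3: composing its 2 substitution steps yields center (0, -5/12), radius 1/36
input x2: composing its 2 substitution steps yields center (0, -1/2), radius 1/36
input x1: composing its 1 substitution step yields center (1/2, 1/2), radius 1/6

x1: center (1/2, 1/2), radius 1/6; x2: center (0, -1/2), radius 1/36; x3: center (0, -5/12), radius 1/36


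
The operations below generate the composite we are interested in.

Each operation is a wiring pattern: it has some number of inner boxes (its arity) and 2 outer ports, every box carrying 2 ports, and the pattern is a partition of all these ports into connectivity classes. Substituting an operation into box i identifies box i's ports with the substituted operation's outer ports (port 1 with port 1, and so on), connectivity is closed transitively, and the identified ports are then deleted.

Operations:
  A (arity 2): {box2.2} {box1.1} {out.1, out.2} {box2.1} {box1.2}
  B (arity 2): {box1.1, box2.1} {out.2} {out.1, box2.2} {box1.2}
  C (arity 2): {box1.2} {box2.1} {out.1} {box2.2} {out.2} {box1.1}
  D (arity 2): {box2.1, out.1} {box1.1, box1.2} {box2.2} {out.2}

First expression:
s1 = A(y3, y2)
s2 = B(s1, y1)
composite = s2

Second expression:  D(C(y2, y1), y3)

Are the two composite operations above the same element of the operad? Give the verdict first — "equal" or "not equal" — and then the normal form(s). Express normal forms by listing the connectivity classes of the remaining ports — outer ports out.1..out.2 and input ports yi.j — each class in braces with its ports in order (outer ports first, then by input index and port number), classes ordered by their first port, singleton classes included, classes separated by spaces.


Normal form of the first expression: {out.1, y1.2} {out.2} {y1.1} {y2.1} {y2.2} {y3.1} {y3.2}
Normal form of the second expression: {out.1, y3.1} {out.2} {y1.1} {y1.2} {y2.1} {y2.2} {y3.2}
Different reductions; not equal.

not equal; the first gives {out.1, y1.2} {out.2} {y1.1} {y2.1} {y2.2} {y3.1} {y3.2} and the second {out.1, y3.1} {out.2} {y1.1} {y1.2} {y2.1} {y2.2} {y3.2}


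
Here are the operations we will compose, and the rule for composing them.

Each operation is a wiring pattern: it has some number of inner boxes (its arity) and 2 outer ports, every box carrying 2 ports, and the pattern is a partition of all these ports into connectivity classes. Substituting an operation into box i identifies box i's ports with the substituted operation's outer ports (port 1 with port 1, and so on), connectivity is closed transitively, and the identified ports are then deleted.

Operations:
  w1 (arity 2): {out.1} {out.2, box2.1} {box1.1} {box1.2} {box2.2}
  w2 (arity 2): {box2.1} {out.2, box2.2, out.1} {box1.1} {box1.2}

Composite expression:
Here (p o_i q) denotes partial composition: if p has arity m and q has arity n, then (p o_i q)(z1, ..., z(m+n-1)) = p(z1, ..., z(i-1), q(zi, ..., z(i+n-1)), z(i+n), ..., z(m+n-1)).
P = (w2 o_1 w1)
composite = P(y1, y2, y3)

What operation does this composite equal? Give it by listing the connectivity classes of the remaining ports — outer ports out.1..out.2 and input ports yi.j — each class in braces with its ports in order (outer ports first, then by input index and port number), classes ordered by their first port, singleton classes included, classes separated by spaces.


{out.1, out.2, y3.2} {y1.1} {y1.2} {y2.1} {y2.2} {y3.1}

Two ports join when wires chain via w2-identified ports.
stage w1: inputs (y1, y2), connectivity {out.1} {out.2, y2.1} {y1.1} {y1.2} {y2.2}, out.j its boundary
stage w2: inputs (y1, y2, y3), connectivity {out.1, out.2, y3.2} {y1.1} {y1.2} {y2.1} {y2.2} {y3.1}, out.j its boundary


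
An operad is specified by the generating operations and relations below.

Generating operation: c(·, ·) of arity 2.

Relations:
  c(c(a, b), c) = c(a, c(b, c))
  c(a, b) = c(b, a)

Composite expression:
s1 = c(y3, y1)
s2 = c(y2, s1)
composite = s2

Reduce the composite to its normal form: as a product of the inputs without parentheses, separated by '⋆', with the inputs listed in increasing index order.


Key point: c commutes, so take the y-inputs in any fixed order.
c(y3, y1) reduces to y3 ⋆ y1
c(y2, c(y3, y1)) reduces to y2 ⋆ y3 ⋆ y1
commutativity sorts the factors: y1 ⋆ y2 ⋆ y3

y1 ⋆ y2 ⋆ y3


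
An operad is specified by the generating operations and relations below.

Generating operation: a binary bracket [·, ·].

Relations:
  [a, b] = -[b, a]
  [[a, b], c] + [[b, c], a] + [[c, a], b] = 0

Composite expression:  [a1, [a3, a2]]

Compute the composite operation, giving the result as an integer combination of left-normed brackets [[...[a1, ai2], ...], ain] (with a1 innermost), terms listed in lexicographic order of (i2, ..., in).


-[[a1, a2], a3] + [[a1, a3], a2]

Skip Jacobi rewriting: expand, keep a1-initial words, read off terms.
Composite bracket: [a1, [a3, a2]]
The bracket unfolds into 4 signed words via [a, b] = ab - ba (2^2 = 4).
Only words starting with a1 matter:
  from a1a2a3, sign -1: term -[[a1, a2], a3]
  from a1a3a2, sign +1: term +[[a1, a3], a2]


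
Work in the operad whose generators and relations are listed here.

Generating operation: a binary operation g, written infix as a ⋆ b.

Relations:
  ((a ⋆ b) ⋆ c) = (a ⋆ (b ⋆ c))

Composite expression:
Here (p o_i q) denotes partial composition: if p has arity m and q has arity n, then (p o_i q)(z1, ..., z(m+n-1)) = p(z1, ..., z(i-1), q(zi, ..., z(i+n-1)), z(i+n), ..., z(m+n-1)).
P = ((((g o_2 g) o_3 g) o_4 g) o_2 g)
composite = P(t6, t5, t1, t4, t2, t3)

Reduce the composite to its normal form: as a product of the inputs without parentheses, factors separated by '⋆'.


t6 ⋆ t5 ⋆ t1 ⋆ t4 ⋆ t2 ⋆ t3


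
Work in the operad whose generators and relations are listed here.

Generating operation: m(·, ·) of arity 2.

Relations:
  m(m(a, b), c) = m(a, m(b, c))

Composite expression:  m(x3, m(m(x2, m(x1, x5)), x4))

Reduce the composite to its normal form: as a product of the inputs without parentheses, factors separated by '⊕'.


x3 ⊕ x2 ⊕ x1 ⊕ x5 ⊕ x4


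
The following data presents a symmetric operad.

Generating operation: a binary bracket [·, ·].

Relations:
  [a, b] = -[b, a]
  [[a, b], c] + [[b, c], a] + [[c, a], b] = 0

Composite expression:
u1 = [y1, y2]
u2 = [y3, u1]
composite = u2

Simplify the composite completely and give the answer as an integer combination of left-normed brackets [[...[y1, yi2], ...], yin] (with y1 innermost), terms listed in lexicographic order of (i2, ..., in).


Antisymmetry and Jacobi reduce to y1-anchored left-normed brackets.
Composite bracket: [y3, [y1, y2]]
Under [a, b] = ab - ba we get 4 signed associative words (2^2 = 4).
Keep just the words that open with y1:
  y1y2y3 (sign -1) contributes -[[y1, y2], y3]

-[[y1, y2], y3]


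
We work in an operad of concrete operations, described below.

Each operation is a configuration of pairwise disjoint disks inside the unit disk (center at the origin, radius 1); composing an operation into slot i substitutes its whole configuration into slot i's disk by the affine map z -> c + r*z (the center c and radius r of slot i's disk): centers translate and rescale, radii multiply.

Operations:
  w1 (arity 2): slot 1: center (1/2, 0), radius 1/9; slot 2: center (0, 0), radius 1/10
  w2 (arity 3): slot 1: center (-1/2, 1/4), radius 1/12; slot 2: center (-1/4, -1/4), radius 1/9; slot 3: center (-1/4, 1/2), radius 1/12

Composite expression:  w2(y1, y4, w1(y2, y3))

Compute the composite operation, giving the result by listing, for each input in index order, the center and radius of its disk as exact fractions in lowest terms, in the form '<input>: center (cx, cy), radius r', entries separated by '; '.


Follow each y-input down from w2: c' goes to c + r*c', radius to r*r'.
y1 passes through 1 substitution, ending at center (-1/2, 1/4), radius 1/12
y4 passes through 1 substitution, ending at center (-1/4, -1/4), radius 1/9
y2 passes through 2 substitutions, ending at center (-5/24, 1/2), radius 1/108
y3 passes through 2 substitutions, ending at center (-1/4, 1/2), radius 1/120

y1: center (-1/2, 1/4), radius 1/12; y2: center (-5/24, 1/2), radius 1/108; y3: center (-1/4, 1/2), radius 1/120; y4: center (-1/4, -1/4), radius 1/9


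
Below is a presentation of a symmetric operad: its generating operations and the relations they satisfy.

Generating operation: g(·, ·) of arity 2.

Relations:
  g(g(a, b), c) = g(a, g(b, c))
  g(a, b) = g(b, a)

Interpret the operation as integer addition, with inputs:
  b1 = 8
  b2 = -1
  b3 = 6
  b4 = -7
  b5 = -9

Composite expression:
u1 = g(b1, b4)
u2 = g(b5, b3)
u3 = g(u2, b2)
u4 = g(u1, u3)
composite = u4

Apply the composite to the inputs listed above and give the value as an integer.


-3

g(b1, b4) = 1
g(b5, b3) = -3
g(g(b5, b3), b2) = -4
g(g(b1, b4), g(g(b5, b3), b2)) = -3


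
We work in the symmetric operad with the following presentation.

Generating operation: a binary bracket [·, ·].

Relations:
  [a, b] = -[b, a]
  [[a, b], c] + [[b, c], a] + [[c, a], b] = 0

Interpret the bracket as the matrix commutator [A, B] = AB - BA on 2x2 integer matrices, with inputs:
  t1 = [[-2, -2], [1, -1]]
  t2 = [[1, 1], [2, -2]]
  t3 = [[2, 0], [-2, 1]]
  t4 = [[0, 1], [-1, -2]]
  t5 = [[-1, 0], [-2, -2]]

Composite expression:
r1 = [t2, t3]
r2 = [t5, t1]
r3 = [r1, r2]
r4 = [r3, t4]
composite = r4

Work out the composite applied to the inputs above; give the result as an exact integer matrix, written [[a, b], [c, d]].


[[60, 30], [-90, -60]]


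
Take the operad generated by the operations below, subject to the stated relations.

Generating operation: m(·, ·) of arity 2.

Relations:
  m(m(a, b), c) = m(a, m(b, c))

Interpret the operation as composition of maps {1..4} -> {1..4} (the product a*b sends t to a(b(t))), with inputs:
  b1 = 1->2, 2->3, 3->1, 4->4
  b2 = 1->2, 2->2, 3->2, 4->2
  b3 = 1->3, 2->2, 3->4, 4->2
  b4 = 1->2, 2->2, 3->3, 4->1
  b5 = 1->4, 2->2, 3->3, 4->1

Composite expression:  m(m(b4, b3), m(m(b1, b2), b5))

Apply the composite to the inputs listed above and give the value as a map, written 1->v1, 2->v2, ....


1->1, 2->1, 3->1, 4->1


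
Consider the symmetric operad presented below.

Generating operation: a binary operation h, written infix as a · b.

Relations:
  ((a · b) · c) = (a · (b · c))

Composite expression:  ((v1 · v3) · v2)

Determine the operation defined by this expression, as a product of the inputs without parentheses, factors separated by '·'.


v1 · v3 · v2

All parenthesizations of h agree; list the v-inputs left to right.
(v1 · v3) spells out as v1 · v3
((v1 · v3) · v2) spells out as v1 · v3 · v2


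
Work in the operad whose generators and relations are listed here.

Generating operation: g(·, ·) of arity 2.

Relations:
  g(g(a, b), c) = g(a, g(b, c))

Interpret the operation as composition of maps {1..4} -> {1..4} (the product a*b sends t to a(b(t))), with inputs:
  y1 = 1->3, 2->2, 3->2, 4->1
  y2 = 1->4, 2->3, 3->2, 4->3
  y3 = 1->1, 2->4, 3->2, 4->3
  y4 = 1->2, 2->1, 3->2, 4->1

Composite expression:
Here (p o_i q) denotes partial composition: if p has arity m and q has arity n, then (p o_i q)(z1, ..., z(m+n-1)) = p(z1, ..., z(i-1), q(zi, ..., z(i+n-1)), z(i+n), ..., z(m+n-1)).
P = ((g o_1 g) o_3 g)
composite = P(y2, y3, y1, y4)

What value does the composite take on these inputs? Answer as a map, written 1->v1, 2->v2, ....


1->3, 2->3, 3->3, 4->3

g(y2, y3) = 1->4, 2->3, 3->3, 4->2
g(y1, y4) = 1->2, 2->3, 3->2, 4->3
g(g(y2, y3), g(y1, y4)) = 1->3, 2->3, 3->3, 4->3


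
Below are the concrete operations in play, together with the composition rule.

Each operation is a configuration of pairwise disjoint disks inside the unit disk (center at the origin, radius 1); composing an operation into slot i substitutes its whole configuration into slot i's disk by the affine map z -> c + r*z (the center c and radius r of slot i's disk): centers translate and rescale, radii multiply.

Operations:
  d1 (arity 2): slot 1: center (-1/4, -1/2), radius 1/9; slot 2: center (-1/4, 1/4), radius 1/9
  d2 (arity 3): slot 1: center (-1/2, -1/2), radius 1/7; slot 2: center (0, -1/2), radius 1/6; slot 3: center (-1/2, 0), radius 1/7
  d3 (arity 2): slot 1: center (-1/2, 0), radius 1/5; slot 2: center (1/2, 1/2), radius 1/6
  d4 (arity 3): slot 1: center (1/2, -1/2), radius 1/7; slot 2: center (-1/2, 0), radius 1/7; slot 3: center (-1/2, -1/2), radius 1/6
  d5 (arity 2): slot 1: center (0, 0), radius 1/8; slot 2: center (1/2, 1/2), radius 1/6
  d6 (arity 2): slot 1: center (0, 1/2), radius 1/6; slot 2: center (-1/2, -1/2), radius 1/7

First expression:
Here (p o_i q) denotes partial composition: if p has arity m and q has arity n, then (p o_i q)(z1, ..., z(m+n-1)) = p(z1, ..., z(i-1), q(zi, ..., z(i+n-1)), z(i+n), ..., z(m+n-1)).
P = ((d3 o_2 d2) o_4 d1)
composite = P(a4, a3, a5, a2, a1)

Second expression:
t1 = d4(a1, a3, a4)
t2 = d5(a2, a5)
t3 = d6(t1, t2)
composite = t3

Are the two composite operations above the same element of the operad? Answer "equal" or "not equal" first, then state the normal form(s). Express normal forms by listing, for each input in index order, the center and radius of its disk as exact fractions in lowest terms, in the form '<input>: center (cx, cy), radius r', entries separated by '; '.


not equal: they reduce to a1: center (23/56, 85/168), radius 1/378; a2: center (23/56, 41/84), radius 1/378; a3: center (5/12, 5/12), radius 1/42; a4: center (-1/2, 0), radius 1/5; a5: center (1/2, 5/12), radius 1/36 and a1: center (1/12, 5/12), radius 1/42; a2: center (-1/2, -1/2), radius 1/56; a3: center (-1/12, 1/2), radius 1/42; a4: center (-1/12, 5/12), radius 1/36; a5: center (-3/7, -3/7), radius 1/42

Normal form of the first expression: a1: center (23/56, 85/168), radius 1/378; a2: center (23/56, 41/84), radius 1/378; a3: center (5/12, 5/12), radius 1/42; a4: center (-1/2, 0), radius 1/5; a5: center (1/2, 5/12), radius 1/36
Normal form of the second expression: a1: center (1/12, 5/12), radius 1/42; a2: center (-1/2, -1/2), radius 1/56; a3: center (-1/12, 1/2), radius 1/42; a4: center (-1/12, 5/12), radius 1/36; a5: center (-3/7, -3/7), radius 1/42
Distinct normal forms: not equal.


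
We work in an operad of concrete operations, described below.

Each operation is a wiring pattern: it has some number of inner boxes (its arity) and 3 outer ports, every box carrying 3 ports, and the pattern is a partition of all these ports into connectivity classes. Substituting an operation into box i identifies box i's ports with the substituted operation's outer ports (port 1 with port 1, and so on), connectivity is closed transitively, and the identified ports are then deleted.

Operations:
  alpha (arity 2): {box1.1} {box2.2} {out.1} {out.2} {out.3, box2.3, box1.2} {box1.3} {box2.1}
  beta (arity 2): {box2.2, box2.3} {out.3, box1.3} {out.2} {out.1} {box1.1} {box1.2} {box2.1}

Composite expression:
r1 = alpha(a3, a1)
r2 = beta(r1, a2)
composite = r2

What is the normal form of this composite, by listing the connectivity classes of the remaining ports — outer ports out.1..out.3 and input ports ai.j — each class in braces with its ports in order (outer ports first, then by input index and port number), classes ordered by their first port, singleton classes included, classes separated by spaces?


{out.1} {out.2} {out.3, a1.3, a3.2} {a1.1} {a1.2} {a2.1} {a2.2, a2.3} {a3.1} {a3.3}

Connectivity passes through glued beta-boundaries; trace each wire chain.
stage alpha: inputs (a3, a1), connectivity {out.1} {out.2} {out.3, a1.3, a3.2} {a1.1} {a1.2} {a3.1} {a3.3}, out.j its boundary
stage beta: inputs (a3, a1, a2), connectivity {out.1} {out.2} {out.3, a1.3, a3.2} {a1.1} {a1.2} {a2.1} {a2.2, a2.3} {a3.1} {a3.3}, out.j its boundary


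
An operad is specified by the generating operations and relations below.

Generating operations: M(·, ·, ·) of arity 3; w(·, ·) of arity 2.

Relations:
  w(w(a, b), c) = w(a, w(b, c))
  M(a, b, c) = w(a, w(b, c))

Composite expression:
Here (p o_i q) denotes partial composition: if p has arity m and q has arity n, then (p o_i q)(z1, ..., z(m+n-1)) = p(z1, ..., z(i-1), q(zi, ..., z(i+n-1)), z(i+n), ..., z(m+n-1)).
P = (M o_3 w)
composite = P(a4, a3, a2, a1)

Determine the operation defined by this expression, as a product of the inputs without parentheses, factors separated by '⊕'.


a4 ⊕ a3 ⊕ a2 ⊕ a1


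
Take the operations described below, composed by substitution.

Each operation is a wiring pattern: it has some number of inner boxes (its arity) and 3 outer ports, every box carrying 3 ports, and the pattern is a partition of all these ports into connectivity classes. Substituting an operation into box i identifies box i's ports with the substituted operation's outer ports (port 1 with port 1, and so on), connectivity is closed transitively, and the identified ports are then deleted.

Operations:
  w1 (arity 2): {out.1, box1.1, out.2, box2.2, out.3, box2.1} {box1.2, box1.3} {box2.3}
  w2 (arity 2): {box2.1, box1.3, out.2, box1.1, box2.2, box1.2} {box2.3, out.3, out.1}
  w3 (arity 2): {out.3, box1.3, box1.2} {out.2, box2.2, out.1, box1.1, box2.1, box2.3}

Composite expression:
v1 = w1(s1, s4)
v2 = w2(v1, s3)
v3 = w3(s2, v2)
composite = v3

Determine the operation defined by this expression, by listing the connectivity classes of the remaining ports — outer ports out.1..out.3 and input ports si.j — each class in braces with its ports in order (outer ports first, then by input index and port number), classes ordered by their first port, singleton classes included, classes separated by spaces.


After gluing at w3, chains via deleted ports link the s-ports.
composing w1 on (s1, s4), with out.j its own outer ports: {out.1, out.2, out.3, s1.1, s4.1, s4.2} {s1.2, s1.3} {s4.3}
composing w2 on (s1, s4, s3), with out.j its own outer ports: {out.1, out.3, s3.3} {out.2, s1.1, s3.1, s3.2, s4.1, s4.2} {s1.2, s1.3} {s4.3}
composing w3 on (s2, s1, s4, s3), with out.j its own outer ports: {out.1, out.2, s1.1, s2.1, s3.1, s3.2, s3.3, s4.1, s4.2} {out.3, s2.2, s2.3} {s1.2, s1.3} {s4.3}

{out.1, out.2, s1.1, s2.1, s3.1, s3.2, s3.3, s4.1, s4.2} {out.3, s2.2, s2.3} {s1.2, s1.3} {s4.3}


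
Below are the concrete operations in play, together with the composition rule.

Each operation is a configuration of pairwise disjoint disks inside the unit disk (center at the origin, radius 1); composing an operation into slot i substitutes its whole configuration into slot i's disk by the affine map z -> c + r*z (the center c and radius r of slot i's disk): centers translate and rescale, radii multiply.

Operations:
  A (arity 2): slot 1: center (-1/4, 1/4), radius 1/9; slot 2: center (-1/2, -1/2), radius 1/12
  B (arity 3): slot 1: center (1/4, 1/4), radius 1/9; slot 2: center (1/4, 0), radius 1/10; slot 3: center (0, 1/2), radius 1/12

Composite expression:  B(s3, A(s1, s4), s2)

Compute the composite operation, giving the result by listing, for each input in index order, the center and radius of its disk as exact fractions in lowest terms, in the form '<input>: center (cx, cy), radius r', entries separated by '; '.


s1: center (9/40, 1/40), radius 1/90; s2: center (0, 1/2), radius 1/12; s3: center (1/4, 1/4), radius 1/9; s4: center (1/5, -1/20), radius 1/120

Each s-disk chains the slot maps above it in B; radii multiply.
input s3: composing its 1 substitution step yields center (1/4, 1/4), radius 1/9
input s1: composing its 2 substitution steps yields center (9/40, 1/40), radius 1/90
input s4: composing its 2 substitution steps yields center (1/5, -1/20), radius 1/120
input s2: composing its 1 substitution step yields center (0, 1/2), radius 1/12


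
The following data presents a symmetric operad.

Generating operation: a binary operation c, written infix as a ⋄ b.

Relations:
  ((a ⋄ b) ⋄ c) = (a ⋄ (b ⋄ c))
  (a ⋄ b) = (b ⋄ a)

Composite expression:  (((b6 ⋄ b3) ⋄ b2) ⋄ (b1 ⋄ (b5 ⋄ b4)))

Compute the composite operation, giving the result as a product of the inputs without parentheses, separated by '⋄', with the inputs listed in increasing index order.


b1 ⋄ b2 ⋄ b3 ⋄ b4 ⋄ b5 ⋄ b6

Reordering under c is free, so list the b-inputs canonically.
(b6 ⋄ b3) linearizes to b6 ⋄ b3
((b6 ⋄ b3) ⋄ b2) linearizes to b6 ⋄ b3 ⋄ b2
(b5 ⋄ b4) linearizes to b5 ⋄ b4
(b1 ⋄ (b5 ⋄ b4)) linearizes to b1 ⋄ b5 ⋄ b4
(((b6 ⋄ b3) ⋄ b2) ⋄ (b1 ⋄ (b5 ⋄ b4))) linearizes to b6 ⋄ b3 ⋄ b2 ⋄ b1 ⋄ b5 ⋄ b4
rearranged into index order: b1 ⋄ b2 ⋄ b3 ⋄ b4 ⋄ b5 ⋄ b6


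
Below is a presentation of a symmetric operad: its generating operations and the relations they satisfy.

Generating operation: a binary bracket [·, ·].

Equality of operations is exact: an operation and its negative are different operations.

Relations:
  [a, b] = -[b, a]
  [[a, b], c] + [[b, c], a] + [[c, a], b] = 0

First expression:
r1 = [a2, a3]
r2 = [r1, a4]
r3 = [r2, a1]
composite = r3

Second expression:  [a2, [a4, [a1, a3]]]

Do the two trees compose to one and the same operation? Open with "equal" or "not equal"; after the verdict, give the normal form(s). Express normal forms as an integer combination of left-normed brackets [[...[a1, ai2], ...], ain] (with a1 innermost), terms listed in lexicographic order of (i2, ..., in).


not equal: they reduce to -[[[a1, a2], a3], a4] + [[[a1, a3], a2], a4] + [[[a1, a4], a2], a3] - [[[a1, a4], a3], a2] and [[[a1, a3], a4], a2]

The first composite normalizes to -[[[a1, a2], a3], a4] + [[[a1, a3], a2], a4] + [[[a1, a4], a2], a3] - [[[a1, a4], a3], a2]
The second composite normalizes to [[[a1, a3], a4], a2]
Distinct normal forms: not equal.


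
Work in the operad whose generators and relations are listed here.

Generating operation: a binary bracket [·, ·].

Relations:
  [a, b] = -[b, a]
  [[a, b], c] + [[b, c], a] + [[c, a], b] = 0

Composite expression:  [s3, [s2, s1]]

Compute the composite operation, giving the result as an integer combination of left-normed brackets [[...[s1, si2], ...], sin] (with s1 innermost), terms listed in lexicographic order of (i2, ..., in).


[[s1, s2], s3]

Skip Jacobi rewriting: expand, keep s1-initial words, read off terms.
Composite bracket: [s3, [s2, s1]]
Each bracket splits as ab - ba, giving 4 signed words (2^2 = 4).
Only words starting with s1 matter:
  from s1s2s3, sign +1: term +[[s1, s2], s3]


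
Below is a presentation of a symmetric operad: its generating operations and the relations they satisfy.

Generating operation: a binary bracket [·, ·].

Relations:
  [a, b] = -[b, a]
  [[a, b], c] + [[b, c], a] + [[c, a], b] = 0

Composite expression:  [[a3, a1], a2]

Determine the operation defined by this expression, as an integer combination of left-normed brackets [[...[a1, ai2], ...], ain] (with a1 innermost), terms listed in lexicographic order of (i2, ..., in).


A multilinear Lie element is pinned by a1-initial words (a1 innermost).
Composite bracket: [[a3, a1], a2]
Under [a, b] = ab - ba we get 4 signed associative words (2^2 = 4).
Keep just the words that open with a1:
  from a1a3a2, sign -1: term -[[a1, a3], a2]

-[[a1, a3], a2]


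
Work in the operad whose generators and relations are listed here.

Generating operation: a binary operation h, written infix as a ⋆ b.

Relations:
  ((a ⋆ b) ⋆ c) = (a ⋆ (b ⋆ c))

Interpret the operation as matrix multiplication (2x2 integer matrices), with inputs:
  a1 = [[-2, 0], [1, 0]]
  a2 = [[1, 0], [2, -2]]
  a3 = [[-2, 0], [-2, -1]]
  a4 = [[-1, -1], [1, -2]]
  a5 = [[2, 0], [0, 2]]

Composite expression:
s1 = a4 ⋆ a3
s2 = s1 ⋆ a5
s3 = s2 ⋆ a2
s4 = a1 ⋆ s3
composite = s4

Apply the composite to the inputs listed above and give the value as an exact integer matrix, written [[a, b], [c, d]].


[[-24, 8], [12, -4]]

(a4 ⋆ a3) = [[4, 1], [2, 2]]
((a4 ⋆ a3) ⋆ a5) = [[8, 2], [4, 4]]
(((a4 ⋆ a3) ⋆ a5) ⋆ a2) = [[12, -4], [12, -8]]
(a1 ⋆ (((a4 ⋆ a3) ⋆ a5) ⋆ a2)) = [[-24, 8], [12, -4]]


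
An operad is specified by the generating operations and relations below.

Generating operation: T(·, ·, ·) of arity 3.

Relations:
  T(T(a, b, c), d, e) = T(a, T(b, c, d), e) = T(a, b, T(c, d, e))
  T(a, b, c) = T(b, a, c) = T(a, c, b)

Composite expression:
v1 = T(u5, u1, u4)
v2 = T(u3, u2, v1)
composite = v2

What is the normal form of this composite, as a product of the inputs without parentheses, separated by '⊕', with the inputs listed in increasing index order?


Both nesting and order wash out for T; what remains is which u's occur.
T(u5, u1, u4) unparenthesizes to u5 ⊕ u1 ⊕ u4
T(u3, u2, T(u5, u1, u4)) unparenthesizes to u3 ⊕ u2 ⊕ u5 ⊕ u1 ⊕ u4
sorting the factors by input index: u1 ⊕ u2 ⊕ u3 ⊕ u4 ⊕ u5

u1 ⊕ u2 ⊕ u3 ⊕ u4 ⊕ u5


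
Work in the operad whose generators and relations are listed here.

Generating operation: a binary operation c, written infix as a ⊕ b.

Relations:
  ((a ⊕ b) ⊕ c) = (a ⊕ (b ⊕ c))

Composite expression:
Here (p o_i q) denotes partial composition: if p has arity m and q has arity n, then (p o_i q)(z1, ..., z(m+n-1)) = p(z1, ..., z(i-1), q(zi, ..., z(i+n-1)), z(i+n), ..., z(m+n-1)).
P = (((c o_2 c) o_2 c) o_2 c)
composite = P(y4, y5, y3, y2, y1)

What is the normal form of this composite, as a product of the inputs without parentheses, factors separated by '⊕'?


Associativity of c dissolves the nesting; only the y-input order survives.
(y5 ⊕ y3) unparenthesizes to y5 ⊕ y3
((y5 ⊕ y3) ⊕ y2) unparenthesizes to y5 ⊕ y3 ⊕ y2
(((y5 ⊕ y3) ⊕ y2) ⊕ y1) unparenthesizes to y5 ⊕ y3 ⊕ y2 ⊕ y1
(y4 ⊕ (((y5 ⊕ y3) ⊕ y2) ⊕ y1)) unparenthesizes to y4 ⊕ y5 ⊕ y3 ⊕ y2 ⊕ y1

y4 ⊕ y5 ⊕ y3 ⊕ y2 ⊕ y1


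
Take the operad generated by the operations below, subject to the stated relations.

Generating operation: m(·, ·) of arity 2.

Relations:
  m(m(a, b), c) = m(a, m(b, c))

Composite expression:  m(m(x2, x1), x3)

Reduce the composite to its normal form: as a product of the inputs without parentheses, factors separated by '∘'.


x2 ∘ x1 ∘ x3

Key point: m is associative — brackets drop, the x-order remains.
m(x2, x1) flattens to x2 ∘ x1
m(m(x2, x1), x3) flattens to x2 ∘ x1 ∘ x3


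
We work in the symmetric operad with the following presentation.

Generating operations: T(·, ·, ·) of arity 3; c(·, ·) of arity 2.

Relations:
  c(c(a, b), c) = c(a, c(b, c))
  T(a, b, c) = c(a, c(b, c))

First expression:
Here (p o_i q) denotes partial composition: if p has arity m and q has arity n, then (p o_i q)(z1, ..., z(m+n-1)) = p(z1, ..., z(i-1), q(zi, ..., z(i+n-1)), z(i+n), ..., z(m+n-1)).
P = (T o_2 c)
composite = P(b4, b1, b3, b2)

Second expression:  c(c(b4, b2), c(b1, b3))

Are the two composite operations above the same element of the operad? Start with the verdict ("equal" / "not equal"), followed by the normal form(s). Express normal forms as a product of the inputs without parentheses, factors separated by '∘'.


Normal form of the first expression: b4 ∘ b1 ∘ b3 ∘ b2
Normal form of the second expression: b4 ∘ b2 ∘ b1 ∘ b3
Different reductions; not equal.

not equal; first: b4 ∘ b1 ∘ b3 ∘ b2; second: b4 ∘ b2 ∘ b1 ∘ b3


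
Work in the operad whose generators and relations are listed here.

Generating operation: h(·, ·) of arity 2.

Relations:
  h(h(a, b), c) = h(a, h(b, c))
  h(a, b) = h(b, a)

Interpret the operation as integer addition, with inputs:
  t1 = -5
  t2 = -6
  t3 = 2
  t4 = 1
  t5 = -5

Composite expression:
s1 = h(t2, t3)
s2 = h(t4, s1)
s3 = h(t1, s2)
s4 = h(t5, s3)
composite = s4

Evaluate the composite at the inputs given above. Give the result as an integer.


-13

h(t2, t3) = -4
h(t4, h(t2, t3)) = -3
h(t1, h(t4, h(t2, t3))) = -8
h(t5, h(t1, h(t4, h(t2, t3)))) = -13
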